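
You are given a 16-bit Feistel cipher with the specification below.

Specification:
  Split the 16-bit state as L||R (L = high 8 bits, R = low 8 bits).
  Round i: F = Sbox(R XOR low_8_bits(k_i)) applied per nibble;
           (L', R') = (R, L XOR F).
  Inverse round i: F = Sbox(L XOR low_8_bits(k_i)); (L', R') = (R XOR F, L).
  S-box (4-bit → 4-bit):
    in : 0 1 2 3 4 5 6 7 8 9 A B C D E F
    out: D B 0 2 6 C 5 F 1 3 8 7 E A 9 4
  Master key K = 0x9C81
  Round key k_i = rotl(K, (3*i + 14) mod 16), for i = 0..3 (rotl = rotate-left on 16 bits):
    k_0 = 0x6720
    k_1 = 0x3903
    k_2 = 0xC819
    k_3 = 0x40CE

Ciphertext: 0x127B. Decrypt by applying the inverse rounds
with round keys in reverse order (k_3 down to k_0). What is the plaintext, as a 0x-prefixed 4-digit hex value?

s_0 = ciphertext = 0x127B
s_1 = InvRound(s_0, k_3) = 0xD512
s_2 = InvRound(s_1, k_2) = 0xFCD5
s_3 = InvRound(s_2, k_1) = 0x91FC
s_4 = InvRound(s_3, k_0) = 0x8791

0x8791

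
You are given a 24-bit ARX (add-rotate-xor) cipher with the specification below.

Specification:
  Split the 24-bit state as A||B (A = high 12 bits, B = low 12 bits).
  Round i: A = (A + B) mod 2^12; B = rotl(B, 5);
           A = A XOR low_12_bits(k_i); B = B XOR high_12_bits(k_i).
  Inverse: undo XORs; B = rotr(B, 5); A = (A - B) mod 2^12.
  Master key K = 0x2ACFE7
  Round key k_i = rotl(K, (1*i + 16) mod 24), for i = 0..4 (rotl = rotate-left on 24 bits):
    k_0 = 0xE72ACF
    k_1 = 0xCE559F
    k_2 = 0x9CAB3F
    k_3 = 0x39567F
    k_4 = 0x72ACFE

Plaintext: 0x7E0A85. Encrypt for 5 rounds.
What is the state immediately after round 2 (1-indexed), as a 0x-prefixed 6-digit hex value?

0x2EE418

s_0 = plaintext = 0x7E0A85
s_1 = Round(s_0, k_0) = 0x8AAEC7
s_2 = Round(s_1, k_1) = 0x2EE418
s_3 = Round(s_2, k_2) = 0xC39AC2
s_4 = Round(s_3, k_3) = 0x084BC0
s_5 = Round(s_4, k_4) = 0x0BAF3D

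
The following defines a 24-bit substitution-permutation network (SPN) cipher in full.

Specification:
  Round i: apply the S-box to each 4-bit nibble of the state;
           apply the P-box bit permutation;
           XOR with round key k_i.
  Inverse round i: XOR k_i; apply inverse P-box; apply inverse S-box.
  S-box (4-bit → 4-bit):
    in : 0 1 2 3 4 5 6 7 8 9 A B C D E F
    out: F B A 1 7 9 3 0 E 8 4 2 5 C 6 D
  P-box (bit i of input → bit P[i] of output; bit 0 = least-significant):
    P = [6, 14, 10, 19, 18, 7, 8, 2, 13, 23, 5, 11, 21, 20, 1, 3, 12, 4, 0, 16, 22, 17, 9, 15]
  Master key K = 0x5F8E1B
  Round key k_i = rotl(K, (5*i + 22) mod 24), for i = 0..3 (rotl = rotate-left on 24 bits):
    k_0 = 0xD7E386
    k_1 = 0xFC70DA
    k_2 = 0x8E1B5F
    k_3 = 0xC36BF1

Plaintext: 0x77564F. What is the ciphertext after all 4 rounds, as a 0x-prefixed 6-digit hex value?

0x2798BB

s_0 = plaintext = 0x77564F
s_1 = Round(s_0, k_0) = 0x7BC64E
s_2 = Round(s_1, k_1) = 0x581548
s_3 = Round(s_2, k_2) = 0xF3F6C6
s_4 = Round(s_3, k_3) = 0x2798BB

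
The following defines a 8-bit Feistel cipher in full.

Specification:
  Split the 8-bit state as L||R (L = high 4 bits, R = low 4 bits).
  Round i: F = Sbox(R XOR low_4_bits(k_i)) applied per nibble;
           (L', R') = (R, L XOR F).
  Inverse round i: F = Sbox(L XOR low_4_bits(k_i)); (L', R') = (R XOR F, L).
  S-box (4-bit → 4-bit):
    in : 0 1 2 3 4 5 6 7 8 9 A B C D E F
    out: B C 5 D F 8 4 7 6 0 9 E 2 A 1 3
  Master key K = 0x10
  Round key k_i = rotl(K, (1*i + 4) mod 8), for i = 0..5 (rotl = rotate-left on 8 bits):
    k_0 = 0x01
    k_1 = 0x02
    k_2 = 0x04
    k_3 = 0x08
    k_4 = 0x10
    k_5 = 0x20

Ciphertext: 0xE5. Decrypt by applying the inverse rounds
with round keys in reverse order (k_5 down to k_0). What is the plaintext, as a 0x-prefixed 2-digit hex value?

0x72

s_0 = ciphertext = 0xE5
s_1 = InvRound(s_0, k_5) = 0x4E
s_2 = InvRound(s_1, k_4) = 0x14
s_3 = InvRound(s_2, k_3) = 0x41
s_4 = InvRound(s_3, k_2) = 0xA4
s_5 = InvRound(s_4, k_1) = 0x2A
s_6 = InvRound(s_5, k_0) = 0x72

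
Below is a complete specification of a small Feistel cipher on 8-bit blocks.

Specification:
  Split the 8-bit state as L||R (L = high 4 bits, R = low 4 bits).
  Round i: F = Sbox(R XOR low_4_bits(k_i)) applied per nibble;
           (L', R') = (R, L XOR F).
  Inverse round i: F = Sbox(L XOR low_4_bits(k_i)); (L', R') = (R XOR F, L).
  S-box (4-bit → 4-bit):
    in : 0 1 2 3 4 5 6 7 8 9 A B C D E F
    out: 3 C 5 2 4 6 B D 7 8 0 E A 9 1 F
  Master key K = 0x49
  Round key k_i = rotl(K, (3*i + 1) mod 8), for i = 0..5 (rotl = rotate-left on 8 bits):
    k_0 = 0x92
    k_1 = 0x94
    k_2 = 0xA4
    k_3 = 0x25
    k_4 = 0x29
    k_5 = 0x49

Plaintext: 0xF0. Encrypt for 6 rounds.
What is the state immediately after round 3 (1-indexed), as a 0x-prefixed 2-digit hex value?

s_0 = plaintext = 0xF0
s_1 = Round(s_0, k_0) = 0x0A
s_2 = Round(s_1, k_1) = 0xA1
s_3 = Round(s_2, k_2) = 0x1C
s_4 = Round(s_3, k_3) = 0xC9
s_5 = Round(s_4, k_4) = 0x9F
s_6 = Round(s_5, k_5) = 0xF2

0x1C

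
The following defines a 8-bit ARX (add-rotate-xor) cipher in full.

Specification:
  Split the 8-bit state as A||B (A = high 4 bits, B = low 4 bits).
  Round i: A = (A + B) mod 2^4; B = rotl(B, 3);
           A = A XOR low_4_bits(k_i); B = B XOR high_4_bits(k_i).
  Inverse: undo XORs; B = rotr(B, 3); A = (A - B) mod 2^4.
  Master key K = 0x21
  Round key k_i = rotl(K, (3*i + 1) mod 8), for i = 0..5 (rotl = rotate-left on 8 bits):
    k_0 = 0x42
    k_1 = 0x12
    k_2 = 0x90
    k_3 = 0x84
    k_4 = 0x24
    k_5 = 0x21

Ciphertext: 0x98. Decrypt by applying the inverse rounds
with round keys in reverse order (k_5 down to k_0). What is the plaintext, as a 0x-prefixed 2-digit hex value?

0x66

s_0 = ciphertext = 0x98
s_1 = InvRound(s_0, k_5) = 0x35
s_2 = InvRound(s_1, k_4) = 0x9E
s_3 = InvRound(s_2, k_3) = 0x1C
s_4 = InvRound(s_3, k_2) = 0x7A
s_5 = InvRound(s_4, k_1) = 0xE7
s_6 = InvRound(s_5, k_0) = 0x66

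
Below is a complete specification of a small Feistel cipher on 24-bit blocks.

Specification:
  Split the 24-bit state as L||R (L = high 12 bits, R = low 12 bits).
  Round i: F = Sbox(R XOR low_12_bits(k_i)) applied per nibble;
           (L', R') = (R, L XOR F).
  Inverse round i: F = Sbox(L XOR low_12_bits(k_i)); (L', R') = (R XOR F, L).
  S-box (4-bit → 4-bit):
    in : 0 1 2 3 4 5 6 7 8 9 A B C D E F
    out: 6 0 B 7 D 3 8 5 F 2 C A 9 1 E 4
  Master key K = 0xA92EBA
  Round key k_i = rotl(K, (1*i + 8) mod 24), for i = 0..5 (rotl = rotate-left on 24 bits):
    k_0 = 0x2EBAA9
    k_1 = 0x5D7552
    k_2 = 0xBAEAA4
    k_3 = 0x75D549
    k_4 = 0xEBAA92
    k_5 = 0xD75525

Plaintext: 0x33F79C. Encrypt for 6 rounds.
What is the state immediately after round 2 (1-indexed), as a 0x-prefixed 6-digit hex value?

0x24C292

s_0 = plaintext = 0x33F79C
s_1 = Round(s_0, k_0) = 0x79C24C
s_2 = Round(s_1, k_1) = 0x24C292
s_3 = Round(s_2, k_2) = 0x292D34
s_4 = Round(s_3, k_3) = 0xD34DC3
s_5 = Round(s_4, k_4) = 0xDC3804
s_6 = Round(s_5, k_5) = 0x804C73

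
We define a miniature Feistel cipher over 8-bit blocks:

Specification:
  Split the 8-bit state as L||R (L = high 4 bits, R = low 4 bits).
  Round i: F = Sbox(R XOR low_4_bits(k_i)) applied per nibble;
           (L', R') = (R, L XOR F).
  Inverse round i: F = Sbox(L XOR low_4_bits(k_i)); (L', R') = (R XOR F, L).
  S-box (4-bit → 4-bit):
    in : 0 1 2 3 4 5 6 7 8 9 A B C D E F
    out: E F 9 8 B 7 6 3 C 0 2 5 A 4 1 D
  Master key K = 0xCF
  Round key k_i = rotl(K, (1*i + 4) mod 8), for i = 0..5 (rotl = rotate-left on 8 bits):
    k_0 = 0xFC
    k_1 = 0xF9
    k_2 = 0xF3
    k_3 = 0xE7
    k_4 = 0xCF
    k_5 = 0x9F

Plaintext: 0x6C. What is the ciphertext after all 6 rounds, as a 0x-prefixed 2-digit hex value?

0xE3

s_0 = plaintext = 0x6C
s_1 = Round(s_0, k_0) = 0xC8
s_2 = Round(s_1, k_1) = 0x83
s_3 = Round(s_2, k_2) = 0x36
s_4 = Round(s_3, k_3) = 0x6C
s_5 = Round(s_4, k_4) = 0xCE
s_6 = Round(s_5, k_5) = 0xE3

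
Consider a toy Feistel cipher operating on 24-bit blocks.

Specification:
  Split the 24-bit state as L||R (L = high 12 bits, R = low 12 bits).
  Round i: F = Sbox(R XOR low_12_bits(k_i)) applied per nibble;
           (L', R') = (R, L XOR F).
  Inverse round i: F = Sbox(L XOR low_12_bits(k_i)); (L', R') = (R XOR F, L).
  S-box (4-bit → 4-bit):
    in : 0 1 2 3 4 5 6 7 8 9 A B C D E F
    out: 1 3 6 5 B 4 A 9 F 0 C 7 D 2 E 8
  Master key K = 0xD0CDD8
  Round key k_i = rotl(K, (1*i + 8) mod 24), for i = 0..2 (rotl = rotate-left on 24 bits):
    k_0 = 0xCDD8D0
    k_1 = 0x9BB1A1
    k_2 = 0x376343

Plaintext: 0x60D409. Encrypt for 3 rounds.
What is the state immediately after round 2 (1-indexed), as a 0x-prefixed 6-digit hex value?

0xB2D8F4

s_0 = plaintext = 0x60D409
s_1 = Round(s_0, k_0) = 0x409B2D
s_2 = Round(s_1, k_1) = 0xB2D8F4
s_3 = Round(s_2, k_2) = 0x8F4C54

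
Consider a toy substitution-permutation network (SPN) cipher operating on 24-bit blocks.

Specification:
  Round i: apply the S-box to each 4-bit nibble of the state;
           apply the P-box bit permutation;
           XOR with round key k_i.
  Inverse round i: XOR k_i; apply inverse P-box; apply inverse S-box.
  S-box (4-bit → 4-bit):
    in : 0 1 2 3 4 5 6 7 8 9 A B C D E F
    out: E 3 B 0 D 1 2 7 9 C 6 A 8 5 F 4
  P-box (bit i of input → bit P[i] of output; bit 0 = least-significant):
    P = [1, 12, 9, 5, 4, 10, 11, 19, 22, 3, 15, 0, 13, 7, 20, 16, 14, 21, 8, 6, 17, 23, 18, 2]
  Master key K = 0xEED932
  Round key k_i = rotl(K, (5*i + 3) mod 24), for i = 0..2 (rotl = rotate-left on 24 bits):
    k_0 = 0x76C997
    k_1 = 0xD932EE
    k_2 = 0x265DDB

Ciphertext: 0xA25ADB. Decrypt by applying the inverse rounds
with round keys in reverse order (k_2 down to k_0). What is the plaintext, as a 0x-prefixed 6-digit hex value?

0x0713CC

s_0 = ciphertext = 0xA25ADB
s_1 = InvRound(s_0, k_2) = 0xAF336F
s_2 = InvRound(s_1, k_1) = 0xDAA833
s_3 = InvRound(s_2, k_0) = 0x0713CC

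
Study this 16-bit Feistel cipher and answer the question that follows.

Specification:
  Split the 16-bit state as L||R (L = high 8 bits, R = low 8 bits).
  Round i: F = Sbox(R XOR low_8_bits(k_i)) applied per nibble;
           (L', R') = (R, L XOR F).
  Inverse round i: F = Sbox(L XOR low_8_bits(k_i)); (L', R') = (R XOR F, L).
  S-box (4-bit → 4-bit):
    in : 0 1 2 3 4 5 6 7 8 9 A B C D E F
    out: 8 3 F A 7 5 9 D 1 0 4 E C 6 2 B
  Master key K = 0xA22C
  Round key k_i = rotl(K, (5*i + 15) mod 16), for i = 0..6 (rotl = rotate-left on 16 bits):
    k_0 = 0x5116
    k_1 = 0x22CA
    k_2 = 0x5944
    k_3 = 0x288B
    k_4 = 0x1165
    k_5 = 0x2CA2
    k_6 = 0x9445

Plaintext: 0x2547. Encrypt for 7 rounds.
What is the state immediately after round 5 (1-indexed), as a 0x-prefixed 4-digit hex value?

0xC210

s_0 = plaintext = 0x2547
s_1 = Round(s_0, k_0) = 0x4776
s_2 = Round(s_1, k_1) = 0x76AB
s_3 = Round(s_2, k_2) = 0xAB5D
s_4 = Round(s_3, k_3) = 0x5DC2
s_5 = Round(s_4, k_4) = 0xC210
s_6 = Round(s_5, k_5) = 0x102D
s_7 = Round(s_6, k_6) = 0x2D81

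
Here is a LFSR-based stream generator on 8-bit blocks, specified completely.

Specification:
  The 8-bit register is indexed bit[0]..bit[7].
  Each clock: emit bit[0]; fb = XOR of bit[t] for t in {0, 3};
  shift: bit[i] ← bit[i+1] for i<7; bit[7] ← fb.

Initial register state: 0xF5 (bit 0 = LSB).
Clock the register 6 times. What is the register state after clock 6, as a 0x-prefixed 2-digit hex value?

reg_0 = 0xF5
clock 1: out=1, reg = 0xFA
clock 2: out=0, reg = 0xFD
clock 3: out=1, reg = 0x7E
clock 4: out=0, reg = 0xBF
clock 5: out=1, reg = 0x5F
clock 6: out=1, reg = 0x2F

0x2F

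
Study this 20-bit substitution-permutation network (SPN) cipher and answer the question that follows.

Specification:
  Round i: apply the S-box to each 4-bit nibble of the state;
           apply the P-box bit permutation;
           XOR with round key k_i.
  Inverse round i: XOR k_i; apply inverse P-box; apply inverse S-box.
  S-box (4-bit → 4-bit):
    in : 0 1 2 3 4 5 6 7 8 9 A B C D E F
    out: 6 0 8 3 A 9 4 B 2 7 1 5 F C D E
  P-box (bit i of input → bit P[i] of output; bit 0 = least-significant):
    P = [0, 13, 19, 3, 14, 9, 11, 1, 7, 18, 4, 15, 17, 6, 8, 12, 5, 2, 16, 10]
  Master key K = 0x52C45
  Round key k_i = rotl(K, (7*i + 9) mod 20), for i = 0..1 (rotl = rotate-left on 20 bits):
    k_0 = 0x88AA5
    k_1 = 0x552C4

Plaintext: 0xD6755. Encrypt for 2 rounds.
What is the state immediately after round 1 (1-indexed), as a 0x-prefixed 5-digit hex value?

0xD4F2E

s_0 = plaintext = 0xD6755
s_1 = Round(s_0, k_0) = 0xD4F2E
s_2 = Round(s_1, k_1) = 0x8C69F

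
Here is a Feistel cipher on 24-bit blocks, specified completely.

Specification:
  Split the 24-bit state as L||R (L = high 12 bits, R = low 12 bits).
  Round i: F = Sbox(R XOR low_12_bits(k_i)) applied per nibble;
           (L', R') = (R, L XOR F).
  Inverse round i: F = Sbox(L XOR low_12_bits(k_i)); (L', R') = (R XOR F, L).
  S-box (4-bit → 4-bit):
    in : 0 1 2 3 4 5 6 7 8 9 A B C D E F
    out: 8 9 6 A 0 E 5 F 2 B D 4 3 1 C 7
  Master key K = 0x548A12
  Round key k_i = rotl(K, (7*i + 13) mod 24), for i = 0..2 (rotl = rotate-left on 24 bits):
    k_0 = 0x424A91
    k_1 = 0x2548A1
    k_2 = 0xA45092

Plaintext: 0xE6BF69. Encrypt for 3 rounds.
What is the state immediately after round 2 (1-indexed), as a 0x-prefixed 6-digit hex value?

0x019D2B

s_0 = plaintext = 0xE6BF69
s_1 = Round(s_0, k_0) = 0xF69019
s_2 = Round(s_1, k_1) = 0x019D2B
s_3 = Round(s_2, k_2) = 0xD2B152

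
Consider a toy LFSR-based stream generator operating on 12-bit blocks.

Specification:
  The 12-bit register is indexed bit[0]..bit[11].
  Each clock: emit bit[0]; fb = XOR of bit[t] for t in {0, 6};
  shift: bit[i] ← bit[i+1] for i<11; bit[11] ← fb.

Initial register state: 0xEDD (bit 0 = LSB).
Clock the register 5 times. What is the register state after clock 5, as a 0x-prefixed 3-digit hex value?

0x376

reg_0 = 0xEDD
clock 1: out=1, reg = 0x76E
clock 2: out=0, reg = 0xBB7
clock 3: out=1, reg = 0xDDB
clock 4: out=1, reg = 0x6ED
clock 5: out=1, reg = 0x376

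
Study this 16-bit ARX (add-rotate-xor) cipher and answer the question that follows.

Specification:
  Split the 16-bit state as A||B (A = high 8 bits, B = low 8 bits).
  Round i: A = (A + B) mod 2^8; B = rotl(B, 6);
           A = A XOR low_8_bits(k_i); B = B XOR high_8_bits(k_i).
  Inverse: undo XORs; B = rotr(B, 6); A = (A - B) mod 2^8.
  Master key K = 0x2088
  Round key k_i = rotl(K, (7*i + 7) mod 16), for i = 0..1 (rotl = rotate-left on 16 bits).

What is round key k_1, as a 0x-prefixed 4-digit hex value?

0x0822

K = 0x2088
k_0 = rotl(K, (7*0+7) mod 16) = rotl(K, 7) = 0x4410
k_1 = rotl(K, (7*1+7) mod 16) = rotl(K, 14) = 0x0822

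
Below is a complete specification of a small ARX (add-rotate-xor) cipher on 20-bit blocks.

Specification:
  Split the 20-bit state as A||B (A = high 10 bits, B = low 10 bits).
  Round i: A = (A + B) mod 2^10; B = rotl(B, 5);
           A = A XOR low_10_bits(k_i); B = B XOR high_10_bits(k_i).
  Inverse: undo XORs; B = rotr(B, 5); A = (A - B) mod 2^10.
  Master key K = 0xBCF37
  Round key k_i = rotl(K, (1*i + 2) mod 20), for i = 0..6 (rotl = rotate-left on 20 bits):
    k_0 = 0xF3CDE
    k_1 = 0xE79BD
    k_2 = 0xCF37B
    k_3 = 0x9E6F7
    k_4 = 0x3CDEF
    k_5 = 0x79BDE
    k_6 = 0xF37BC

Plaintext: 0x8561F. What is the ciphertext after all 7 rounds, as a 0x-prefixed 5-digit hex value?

0xF0C1D

s_0 = plaintext = 0x8561F
s_1 = Round(s_0, k_0) = 0x3A83F
s_2 = Round(s_1, k_1) = 0x2507F
s_3 = Round(s_2, k_2) = 0x9A0DF
s_4 = Round(s_3, k_3) = 0x6C19F
s_5 = Round(s_4, k_4) = 0xA831F
s_6 = Round(s_5, k_5) = 0x9861E
s_7 = Round(s_6, k_6) = 0xF0C1D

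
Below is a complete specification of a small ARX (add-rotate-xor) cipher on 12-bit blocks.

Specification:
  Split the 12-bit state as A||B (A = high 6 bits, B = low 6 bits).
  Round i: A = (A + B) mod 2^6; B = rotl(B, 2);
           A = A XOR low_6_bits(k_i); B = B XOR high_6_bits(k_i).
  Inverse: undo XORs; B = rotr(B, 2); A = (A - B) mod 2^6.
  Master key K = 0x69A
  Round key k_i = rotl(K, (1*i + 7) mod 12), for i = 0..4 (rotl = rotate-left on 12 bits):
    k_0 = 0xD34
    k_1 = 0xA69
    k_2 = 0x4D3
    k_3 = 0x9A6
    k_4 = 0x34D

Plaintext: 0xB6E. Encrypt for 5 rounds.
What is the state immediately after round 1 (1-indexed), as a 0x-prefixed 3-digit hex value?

0xBCE

s_0 = plaintext = 0xB6E
s_1 = Round(s_0, k_0) = 0xBCE
s_2 = Round(s_1, k_1) = 0x511
s_3 = Round(s_2, k_2) = 0xD96
s_4 = Round(s_3, k_3) = 0xABF
s_5 = Round(s_4, k_4) = 0x932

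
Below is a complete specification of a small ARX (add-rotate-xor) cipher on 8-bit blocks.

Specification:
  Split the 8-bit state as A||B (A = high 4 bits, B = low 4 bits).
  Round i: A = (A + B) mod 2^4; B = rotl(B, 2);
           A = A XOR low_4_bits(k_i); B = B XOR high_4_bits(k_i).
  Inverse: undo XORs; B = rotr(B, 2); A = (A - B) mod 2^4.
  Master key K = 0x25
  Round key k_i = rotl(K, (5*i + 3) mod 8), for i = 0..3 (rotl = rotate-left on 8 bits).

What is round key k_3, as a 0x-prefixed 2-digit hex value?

K = 0x25
k_0 = rotl(K, (5*0+3) mod 8) = rotl(K, 3) = 0x29
k_1 = rotl(K, (5*1+3) mod 8) = rotl(K, 0) = 0x25
k_2 = rotl(K, (5*2+3) mod 8) = rotl(K, 5) = 0xA4
k_3 = rotl(K, (5*3+3) mod 8) = rotl(K, 2) = 0x94

0x94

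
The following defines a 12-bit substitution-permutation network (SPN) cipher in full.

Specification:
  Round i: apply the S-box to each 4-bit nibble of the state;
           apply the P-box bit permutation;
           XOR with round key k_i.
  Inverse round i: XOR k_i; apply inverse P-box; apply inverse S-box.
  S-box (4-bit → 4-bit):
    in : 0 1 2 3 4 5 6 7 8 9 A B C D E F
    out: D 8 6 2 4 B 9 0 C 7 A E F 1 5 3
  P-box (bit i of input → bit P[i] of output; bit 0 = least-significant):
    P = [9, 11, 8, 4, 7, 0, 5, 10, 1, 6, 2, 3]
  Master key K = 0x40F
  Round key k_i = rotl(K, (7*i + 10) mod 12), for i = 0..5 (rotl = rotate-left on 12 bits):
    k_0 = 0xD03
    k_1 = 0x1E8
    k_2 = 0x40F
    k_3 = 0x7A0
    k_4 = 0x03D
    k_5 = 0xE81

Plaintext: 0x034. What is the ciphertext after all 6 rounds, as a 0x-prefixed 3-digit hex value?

s_0 = plaintext = 0x034
s_1 = Round(s_0, k_0) = 0xC0C
s_2 = Round(s_1, k_1) = 0xE16
s_3 = Round(s_2, k_2) = 0x219
s_4 = Round(s_3, k_3) = 0x8E4
s_5 = Round(s_4, k_4) = 0x191
s_6 = Round(s_5, k_5) = 0xE38

0xE38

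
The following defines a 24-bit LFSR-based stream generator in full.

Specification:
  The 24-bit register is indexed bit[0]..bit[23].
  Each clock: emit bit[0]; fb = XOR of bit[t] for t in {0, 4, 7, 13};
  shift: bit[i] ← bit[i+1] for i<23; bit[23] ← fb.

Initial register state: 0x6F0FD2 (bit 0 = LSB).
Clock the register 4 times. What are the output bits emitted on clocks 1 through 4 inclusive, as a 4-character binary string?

0100

reg_0 = 0x6F0FD2
clock 1: out=0, reg = 0x3787E9
clock 2: out=1, reg = 0x1BC3F4
clock 3: out=0, reg = 0x0DE1FA
clock 4: out=0, reg = 0x86F0FD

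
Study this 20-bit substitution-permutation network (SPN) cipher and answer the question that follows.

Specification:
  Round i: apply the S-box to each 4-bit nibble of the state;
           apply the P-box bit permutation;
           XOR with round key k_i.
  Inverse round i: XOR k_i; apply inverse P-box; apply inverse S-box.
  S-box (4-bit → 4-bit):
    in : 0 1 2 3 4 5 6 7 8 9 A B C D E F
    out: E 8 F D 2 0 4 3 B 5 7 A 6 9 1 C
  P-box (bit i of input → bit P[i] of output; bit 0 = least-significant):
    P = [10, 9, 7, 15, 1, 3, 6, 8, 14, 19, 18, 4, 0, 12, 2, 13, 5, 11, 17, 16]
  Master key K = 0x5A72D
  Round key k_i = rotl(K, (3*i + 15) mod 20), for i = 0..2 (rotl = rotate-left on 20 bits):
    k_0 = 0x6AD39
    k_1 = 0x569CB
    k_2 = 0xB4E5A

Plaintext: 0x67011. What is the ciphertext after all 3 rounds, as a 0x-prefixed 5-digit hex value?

0xE5434

s_0 = plaintext = 0x67011
s_1 = Round(s_0, k_0) = 0x83C28
s_2 = Round(s_1, k_1) = 0x8C6A4
s_3 = Round(s_2, k_2) = 0xE5434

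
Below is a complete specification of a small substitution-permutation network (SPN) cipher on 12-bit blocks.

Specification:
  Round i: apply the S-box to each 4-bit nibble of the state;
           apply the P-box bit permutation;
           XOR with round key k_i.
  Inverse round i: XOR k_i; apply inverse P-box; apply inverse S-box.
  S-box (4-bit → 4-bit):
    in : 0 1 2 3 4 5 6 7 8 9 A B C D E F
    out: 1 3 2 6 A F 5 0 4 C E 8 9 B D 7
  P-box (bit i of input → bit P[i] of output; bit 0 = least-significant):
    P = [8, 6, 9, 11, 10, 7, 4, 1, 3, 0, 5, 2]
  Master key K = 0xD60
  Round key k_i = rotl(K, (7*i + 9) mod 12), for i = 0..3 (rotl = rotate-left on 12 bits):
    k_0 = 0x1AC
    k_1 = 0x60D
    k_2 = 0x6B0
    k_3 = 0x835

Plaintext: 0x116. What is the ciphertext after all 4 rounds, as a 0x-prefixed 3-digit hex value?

s_0 = plaintext = 0x116
s_1 = Round(s_0, k_0) = 0x625
s_2 = Round(s_1, k_1) = 0xDE5
s_3 = Round(s_2, k_2) = 0x9EF
s_4 = Round(s_3, k_3) = 0xF43

0xF43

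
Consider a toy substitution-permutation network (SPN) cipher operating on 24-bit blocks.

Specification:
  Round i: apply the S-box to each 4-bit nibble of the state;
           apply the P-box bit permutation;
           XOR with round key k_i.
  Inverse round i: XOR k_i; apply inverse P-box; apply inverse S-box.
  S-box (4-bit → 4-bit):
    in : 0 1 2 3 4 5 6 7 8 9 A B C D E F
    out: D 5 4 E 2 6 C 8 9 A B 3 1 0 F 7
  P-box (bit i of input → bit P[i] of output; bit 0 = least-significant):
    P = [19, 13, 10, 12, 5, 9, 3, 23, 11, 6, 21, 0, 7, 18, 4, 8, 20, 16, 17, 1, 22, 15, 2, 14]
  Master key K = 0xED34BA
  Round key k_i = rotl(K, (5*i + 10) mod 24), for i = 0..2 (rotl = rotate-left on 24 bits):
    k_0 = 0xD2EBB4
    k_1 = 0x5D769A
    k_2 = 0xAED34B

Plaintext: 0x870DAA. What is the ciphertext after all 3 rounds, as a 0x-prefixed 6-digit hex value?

s_0 = plaintext = 0x870DAA
s_1 = Round(s_0, k_0) = 0x1A9806
s_2 = Round(s_1, k_1) = 0x886BB5
s_3 = Round(s_2, k_2) = 0xFEBC39

0xFEBC39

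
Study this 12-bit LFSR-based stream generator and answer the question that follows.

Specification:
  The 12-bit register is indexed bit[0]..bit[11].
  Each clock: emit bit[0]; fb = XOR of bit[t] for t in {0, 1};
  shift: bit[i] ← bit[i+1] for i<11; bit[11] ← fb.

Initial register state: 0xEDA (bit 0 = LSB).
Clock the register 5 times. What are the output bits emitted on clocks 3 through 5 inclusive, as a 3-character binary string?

011

reg_0 = 0xEDA
clock 1: out=0, reg = 0xF6D
clock 2: out=1, reg = 0xFB6
clock 3: out=0, reg = 0xFDB
clock 4: out=1, reg = 0x7ED
clock 5: out=1, reg = 0xBF6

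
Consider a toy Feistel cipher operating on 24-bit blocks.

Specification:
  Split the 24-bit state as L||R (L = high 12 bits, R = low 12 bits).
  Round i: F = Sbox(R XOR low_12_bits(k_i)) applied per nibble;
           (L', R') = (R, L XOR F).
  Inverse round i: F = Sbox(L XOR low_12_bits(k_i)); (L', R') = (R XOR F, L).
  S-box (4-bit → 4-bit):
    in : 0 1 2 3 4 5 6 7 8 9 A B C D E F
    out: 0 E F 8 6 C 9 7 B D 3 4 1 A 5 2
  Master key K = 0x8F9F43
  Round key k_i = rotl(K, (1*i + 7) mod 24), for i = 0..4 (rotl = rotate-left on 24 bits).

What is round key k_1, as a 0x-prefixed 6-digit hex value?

K = 0x8F9F43
k_0 = rotl(K, (1*0+7) mod 24) = rotl(K, 7) = 0xCFA1C7
k_1 = rotl(K, (1*1+7) mod 24) = rotl(K, 8) = 0x9F438F

0x9F438F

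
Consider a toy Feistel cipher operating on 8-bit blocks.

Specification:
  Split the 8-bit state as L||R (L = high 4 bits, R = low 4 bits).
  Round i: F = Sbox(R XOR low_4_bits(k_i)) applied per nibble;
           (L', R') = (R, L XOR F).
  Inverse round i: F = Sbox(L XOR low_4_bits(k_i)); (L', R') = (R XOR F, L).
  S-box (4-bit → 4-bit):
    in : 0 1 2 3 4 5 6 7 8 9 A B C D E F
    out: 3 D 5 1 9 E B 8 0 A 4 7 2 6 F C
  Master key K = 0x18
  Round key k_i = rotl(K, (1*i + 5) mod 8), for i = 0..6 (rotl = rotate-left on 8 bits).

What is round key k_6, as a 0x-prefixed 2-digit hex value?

K = 0x18
k_0 = rotl(K, (1*0+5) mod 8) = rotl(K, 5) = 0x03
k_1 = rotl(K, (1*1+5) mod 8) = rotl(K, 6) = 0x06
k_2 = rotl(K, (1*2+5) mod 8) = rotl(K, 7) = 0x0C
k_3 = rotl(K, (1*3+5) mod 8) = rotl(K, 0) = 0x18
k_4 = rotl(K, (1*4+5) mod 8) = rotl(K, 1) = 0x30
k_5 = rotl(K, (1*5+5) mod 8) = rotl(K, 2) = 0x60
k_6 = rotl(K, (1*6+5) mod 8) = rotl(K, 3) = 0xC0

0xC0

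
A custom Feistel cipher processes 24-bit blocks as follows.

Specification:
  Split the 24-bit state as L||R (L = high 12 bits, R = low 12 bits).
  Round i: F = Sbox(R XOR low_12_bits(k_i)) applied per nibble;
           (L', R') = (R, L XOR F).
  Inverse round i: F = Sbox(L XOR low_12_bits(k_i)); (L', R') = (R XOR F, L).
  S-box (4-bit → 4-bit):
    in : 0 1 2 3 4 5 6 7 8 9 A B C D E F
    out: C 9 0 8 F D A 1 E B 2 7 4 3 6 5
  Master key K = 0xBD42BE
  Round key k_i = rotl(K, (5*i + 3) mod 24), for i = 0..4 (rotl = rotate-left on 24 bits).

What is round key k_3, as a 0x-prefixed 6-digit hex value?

0xFAF50A

K = 0xBD42BE
k_0 = rotl(K, (5*0+3) mod 24) = rotl(K, 3) = 0xEA15F5
k_1 = rotl(K, (5*1+3) mod 24) = rotl(K, 8) = 0x42BEBD
k_2 = rotl(K, (5*2+3) mod 24) = rotl(K, 13) = 0x57D7A8
k_3 = rotl(K, (5*3+3) mod 24) = rotl(K, 18) = 0xFAF50A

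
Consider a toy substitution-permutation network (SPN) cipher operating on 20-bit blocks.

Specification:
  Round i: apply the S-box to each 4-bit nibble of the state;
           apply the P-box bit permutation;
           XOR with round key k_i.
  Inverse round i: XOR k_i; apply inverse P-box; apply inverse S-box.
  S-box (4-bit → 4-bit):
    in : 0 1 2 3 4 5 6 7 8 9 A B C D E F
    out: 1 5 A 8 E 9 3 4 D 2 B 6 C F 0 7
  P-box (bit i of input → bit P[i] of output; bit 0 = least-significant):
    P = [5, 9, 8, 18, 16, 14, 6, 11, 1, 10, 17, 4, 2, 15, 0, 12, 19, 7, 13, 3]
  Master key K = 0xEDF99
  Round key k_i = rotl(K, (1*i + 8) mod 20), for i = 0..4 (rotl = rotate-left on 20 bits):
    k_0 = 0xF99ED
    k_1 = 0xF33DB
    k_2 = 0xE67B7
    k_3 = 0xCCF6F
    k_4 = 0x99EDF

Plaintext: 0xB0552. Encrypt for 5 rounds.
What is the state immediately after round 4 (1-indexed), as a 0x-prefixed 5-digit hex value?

0x8BCBC

s_0 = plaintext = 0xB0552
s_1 = Round(s_0, k_0) = 0xAB37B
s_2 = Round(s_1, k_1) = 0x7B002
s_3 = Round(s_2, k_2) = 0xBC5B4
s_4 = Round(s_3, k_3) = 0x8BCBC
s_5 = Round(s_4, k_4) = 0x77F86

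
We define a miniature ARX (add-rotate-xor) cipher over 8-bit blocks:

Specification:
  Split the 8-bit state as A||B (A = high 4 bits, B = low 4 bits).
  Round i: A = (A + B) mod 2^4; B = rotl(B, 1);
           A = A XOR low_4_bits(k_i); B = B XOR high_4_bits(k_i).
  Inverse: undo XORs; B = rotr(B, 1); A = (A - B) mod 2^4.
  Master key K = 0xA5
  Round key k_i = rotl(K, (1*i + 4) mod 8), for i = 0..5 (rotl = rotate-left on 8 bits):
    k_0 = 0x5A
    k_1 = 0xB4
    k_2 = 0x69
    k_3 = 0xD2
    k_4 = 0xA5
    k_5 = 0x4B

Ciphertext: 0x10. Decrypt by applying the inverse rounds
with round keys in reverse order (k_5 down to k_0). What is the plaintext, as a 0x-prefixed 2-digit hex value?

0x31

s_0 = ciphertext = 0x10
s_1 = InvRound(s_0, k_5) = 0x82
s_2 = InvRound(s_1, k_4) = 0x94
s_3 = InvRound(s_2, k_3) = 0xFC
s_4 = InvRound(s_3, k_2) = 0x15
s_5 = InvRound(s_4, k_1) = 0xE7
s_6 = InvRound(s_5, k_0) = 0x31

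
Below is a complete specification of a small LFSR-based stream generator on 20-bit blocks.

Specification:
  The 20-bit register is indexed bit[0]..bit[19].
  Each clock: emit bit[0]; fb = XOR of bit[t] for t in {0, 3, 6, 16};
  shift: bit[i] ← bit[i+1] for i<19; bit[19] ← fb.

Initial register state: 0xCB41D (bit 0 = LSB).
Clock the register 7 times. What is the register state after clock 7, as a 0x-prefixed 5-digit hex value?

reg_0 = 0xCB41D
clock 1: out=1, reg = 0x65A0E
clock 2: out=0, reg = 0xB2D07
clock 3: out=1, reg = 0x59683
clock 4: out=1, reg = 0x2CB41
clock 5: out=1, reg = 0x165A0
clock 6: out=0, reg = 0x8B2D0
clock 7: out=0, reg = 0xC5968

0xC5968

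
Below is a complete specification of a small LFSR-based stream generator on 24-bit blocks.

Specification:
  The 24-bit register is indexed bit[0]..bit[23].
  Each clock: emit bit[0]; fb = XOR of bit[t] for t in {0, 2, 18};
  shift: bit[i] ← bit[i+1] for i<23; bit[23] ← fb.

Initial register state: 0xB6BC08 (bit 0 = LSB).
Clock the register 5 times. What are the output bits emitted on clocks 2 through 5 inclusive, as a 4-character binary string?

reg_0 = 0xB6BC08
clock 1: out=0, reg = 0xDB5E04
clock 2: out=0, reg = 0xEDAF02
clock 3: out=0, reg = 0xF6D781
clock 4: out=1, reg = 0x7B6BC0
clock 5: out=0, reg = 0x3DB5E0

0010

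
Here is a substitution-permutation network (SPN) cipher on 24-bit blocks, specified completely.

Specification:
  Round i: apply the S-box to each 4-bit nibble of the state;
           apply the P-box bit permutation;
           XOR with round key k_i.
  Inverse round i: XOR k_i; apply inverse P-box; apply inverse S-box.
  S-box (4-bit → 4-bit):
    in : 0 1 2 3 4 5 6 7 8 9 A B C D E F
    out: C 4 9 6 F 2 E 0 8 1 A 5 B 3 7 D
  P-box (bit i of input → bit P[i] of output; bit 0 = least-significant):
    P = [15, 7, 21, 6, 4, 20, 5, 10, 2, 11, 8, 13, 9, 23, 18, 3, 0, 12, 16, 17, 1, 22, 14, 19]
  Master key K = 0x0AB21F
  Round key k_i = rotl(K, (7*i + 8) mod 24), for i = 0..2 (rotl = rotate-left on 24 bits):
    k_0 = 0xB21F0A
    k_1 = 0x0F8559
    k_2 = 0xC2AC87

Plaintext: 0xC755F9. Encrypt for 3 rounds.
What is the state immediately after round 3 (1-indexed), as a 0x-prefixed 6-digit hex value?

0xD277A2

s_0 = plaintext = 0xC755F9
s_1 = Round(s_0, k_0) = 0x7A9338
s_2 = Round(s_1, k_1) = 0x1D9E39
s_3 = Round(s_2, k_2) = 0xD277A2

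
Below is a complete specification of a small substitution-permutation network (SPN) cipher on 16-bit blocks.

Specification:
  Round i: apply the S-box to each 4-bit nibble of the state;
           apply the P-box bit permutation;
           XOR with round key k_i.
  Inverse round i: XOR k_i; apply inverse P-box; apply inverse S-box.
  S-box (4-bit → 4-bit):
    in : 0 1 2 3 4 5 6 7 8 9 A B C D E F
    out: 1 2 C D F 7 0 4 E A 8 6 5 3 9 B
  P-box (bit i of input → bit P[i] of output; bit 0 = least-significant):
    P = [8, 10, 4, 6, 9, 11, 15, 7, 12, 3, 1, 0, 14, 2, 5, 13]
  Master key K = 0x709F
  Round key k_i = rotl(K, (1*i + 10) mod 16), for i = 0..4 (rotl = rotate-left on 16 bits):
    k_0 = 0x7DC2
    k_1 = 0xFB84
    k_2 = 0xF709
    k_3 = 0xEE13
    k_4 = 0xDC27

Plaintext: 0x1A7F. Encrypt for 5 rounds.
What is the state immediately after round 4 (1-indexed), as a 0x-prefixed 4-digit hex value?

0x8759

s_0 = plaintext = 0x1A7F
s_1 = Round(s_0, k_0) = 0xF887
s_2 = Round(s_1, k_1) = 0x131B
s_3 = Round(s_2, k_2) = 0xEB1E
s_4 = Round(s_3, k_3) = 0x8759
s_5 = Round(s_4, k_4) = 0x7241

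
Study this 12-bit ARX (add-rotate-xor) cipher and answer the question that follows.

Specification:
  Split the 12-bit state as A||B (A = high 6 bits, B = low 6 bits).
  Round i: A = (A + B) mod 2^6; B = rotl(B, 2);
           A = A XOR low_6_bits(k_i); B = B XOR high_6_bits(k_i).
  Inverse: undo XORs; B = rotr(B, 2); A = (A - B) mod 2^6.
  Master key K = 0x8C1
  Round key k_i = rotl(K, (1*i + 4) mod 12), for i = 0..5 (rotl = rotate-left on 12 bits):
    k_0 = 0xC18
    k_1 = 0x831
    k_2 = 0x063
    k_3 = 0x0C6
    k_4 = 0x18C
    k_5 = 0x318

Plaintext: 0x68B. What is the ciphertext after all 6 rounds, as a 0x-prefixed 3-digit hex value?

0xAA0

s_0 = plaintext = 0x68B
s_1 = Round(s_0, k_0) = 0xF5C
s_2 = Round(s_1, k_1) = 0xA11
s_3 = Round(s_2, k_2) = 0x684
s_4 = Round(s_3, k_3) = 0x613
s_5 = Round(s_4, k_4) = 0x9CB
s_6 = Round(s_5, k_5) = 0xAA0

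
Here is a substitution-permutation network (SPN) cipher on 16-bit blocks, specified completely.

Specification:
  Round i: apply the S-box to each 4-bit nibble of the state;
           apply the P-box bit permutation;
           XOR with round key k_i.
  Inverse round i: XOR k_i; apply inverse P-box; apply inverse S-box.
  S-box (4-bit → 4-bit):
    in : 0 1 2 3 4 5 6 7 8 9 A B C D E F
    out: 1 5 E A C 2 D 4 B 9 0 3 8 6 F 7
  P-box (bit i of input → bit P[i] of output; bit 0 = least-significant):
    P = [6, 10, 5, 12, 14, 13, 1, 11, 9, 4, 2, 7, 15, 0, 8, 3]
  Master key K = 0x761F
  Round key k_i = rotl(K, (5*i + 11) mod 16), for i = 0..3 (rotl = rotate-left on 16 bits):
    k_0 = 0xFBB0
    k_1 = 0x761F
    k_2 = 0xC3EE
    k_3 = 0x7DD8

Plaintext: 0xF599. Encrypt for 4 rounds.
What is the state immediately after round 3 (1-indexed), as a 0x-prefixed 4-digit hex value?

0x28B8

s_0 = plaintext = 0xF599
s_1 = Round(s_0, k_0) = 0x22E1
s_2 = Round(s_1, k_1) = 0x1FE0
s_3 = Round(s_2, k_2) = 0x28B8
s_4 = Round(s_3, k_3) = 0x0A01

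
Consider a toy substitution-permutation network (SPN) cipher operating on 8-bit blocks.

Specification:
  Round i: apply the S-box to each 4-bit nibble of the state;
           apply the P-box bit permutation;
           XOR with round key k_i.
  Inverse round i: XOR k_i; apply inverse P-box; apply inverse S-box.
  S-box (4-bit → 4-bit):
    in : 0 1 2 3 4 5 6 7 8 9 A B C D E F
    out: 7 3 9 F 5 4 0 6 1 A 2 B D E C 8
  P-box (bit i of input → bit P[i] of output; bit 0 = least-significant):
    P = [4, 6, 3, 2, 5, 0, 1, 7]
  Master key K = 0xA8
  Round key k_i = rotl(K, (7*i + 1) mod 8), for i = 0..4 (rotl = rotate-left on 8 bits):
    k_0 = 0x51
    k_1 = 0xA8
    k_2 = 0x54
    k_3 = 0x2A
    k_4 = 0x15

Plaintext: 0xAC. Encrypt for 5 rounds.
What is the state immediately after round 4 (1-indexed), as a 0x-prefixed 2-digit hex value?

s_0 = plaintext = 0xAC
s_1 = Round(s_0, k_0) = 0x4C
s_2 = Round(s_1, k_1) = 0x96
s_3 = Round(s_2, k_2) = 0xD5
s_4 = Round(s_3, k_3) = 0xA1
s_5 = Round(s_4, k_4) = 0x44

0xA1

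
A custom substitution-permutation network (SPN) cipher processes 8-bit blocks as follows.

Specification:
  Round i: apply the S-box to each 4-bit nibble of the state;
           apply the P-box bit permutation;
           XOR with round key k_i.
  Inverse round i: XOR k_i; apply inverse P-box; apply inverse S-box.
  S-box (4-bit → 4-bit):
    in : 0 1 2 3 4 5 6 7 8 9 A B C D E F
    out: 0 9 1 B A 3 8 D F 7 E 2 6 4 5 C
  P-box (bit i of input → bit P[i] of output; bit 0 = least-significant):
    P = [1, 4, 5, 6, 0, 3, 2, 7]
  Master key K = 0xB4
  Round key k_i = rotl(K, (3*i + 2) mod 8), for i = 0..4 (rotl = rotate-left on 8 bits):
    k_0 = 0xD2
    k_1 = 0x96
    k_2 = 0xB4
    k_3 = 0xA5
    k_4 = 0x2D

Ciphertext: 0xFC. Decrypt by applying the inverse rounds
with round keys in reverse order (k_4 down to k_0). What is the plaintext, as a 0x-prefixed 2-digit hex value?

s_0 = ciphertext = 0xFC
s_1 = InvRound(s_0, k_4) = 0x14
s_2 = InvRound(s_1, k_3) = 0x1C
s_3 = InvRound(s_2, k_2) = 0x4D
s_4 = InvRound(s_3, k_1) = 0x33
s_5 = InvRound(s_4, k_0) = 0x1F

0x1F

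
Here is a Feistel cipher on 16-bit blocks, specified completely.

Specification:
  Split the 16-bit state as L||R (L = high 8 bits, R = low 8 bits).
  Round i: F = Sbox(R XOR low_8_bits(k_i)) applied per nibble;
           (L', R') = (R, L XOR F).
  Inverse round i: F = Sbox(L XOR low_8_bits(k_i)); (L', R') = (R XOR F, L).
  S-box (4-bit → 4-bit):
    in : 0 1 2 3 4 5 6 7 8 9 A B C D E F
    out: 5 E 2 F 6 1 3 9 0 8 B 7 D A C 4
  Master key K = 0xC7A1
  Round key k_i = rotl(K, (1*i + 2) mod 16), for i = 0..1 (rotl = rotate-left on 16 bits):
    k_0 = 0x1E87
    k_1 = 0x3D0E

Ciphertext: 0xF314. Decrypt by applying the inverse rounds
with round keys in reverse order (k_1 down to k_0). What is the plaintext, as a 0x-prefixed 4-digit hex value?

0x5B5E

s_0 = ciphertext = 0xF314
s_1 = InvRound(s_0, k_1) = 0x5EF3
s_2 = InvRound(s_1, k_0) = 0x5B5E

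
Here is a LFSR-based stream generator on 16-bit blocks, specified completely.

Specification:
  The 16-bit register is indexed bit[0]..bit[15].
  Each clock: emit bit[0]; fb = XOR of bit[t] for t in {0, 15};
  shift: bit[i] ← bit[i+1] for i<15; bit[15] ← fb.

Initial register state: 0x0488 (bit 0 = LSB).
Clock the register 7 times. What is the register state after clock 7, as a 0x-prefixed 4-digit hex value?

0xF009

reg_0 = 0x0488
clock 1: out=0, reg = 0x0244
clock 2: out=0, reg = 0x0122
clock 3: out=0, reg = 0x0091
clock 4: out=1, reg = 0x8048
clock 5: out=0, reg = 0xC024
clock 6: out=0, reg = 0xE012
clock 7: out=0, reg = 0xF009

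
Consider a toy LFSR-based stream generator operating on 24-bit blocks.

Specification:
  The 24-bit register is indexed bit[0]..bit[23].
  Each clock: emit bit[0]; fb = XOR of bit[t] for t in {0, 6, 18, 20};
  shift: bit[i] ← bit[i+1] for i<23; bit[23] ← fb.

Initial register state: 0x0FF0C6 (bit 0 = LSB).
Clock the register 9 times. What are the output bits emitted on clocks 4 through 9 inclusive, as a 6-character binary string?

reg_0 = 0x0FF0C6
clock 1: out=0, reg = 0x07F863
clock 2: out=1, reg = 0x83FC31
clock 3: out=1, reg = 0xC1FE18
clock 4: out=0, reg = 0x60FF0C
clock 5: out=0, reg = 0x307F86
clock 6: out=0, reg = 0x983FC3
clock 7: out=1, reg = 0xCC1FE1
clock 8: out=1, reg = 0xE60FF0
clock 9: out=0, reg = 0x7307F8

000110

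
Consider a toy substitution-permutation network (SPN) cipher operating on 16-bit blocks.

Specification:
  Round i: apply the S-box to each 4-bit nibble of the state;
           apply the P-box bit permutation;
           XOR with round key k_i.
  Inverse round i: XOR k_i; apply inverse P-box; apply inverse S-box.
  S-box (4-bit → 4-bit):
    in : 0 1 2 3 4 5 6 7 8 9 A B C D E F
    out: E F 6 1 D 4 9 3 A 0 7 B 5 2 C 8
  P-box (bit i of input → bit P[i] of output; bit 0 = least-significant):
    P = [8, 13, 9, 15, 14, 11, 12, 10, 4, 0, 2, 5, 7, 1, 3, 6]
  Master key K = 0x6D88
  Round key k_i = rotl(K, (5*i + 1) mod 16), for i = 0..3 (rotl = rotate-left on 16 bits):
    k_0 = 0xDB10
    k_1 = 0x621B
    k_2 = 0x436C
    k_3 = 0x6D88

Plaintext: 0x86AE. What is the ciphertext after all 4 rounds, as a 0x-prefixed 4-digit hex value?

0x13FE

s_0 = plaintext = 0x86AE
s_1 = Round(s_0, k_0) = 0x0162
s_2 = Round(s_1, k_1) = 0x0464
s_3 = Round(s_2, k_2) = 0x8412
s_4 = Round(s_3, k_3) = 0x13FE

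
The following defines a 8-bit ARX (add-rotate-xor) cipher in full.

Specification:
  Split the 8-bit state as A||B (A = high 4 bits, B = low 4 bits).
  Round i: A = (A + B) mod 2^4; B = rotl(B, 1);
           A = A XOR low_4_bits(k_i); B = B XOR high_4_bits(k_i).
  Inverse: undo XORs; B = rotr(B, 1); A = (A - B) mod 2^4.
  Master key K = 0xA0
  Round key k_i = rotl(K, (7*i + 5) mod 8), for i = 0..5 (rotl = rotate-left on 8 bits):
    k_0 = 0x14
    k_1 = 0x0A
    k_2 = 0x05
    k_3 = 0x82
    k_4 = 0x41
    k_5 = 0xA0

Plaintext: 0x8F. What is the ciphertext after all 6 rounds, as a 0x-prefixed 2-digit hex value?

s_0 = plaintext = 0x8F
s_1 = Round(s_0, k_0) = 0x3E
s_2 = Round(s_1, k_1) = 0xBD
s_3 = Round(s_2, k_2) = 0xDB
s_4 = Round(s_3, k_3) = 0xAF
s_5 = Round(s_4, k_4) = 0x8B
s_6 = Round(s_5, k_5) = 0x3D

0x3D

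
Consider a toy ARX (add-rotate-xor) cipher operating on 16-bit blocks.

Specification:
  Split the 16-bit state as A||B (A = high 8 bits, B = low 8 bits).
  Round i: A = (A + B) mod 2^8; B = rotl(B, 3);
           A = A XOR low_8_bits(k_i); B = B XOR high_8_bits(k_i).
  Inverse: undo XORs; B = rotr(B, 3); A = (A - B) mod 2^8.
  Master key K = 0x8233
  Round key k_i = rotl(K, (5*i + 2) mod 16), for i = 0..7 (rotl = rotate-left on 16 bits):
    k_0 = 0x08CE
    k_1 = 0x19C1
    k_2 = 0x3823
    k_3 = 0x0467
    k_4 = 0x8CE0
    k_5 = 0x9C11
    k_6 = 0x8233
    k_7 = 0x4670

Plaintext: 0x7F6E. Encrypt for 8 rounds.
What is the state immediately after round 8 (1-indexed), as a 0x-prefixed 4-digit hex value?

s_0 = plaintext = 0x7F6E
s_1 = Round(s_0, k_0) = 0x237B
s_2 = Round(s_1, k_1) = 0x5FC2
s_3 = Round(s_2, k_2) = 0x022E
s_4 = Round(s_3, k_3) = 0x5775
s_5 = Round(s_4, k_4) = 0x2C27
s_6 = Round(s_5, k_5) = 0x42A5
s_7 = Round(s_6, k_6) = 0xD4AF
s_8 = Round(s_7, k_7) = 0xF33B

0xF33B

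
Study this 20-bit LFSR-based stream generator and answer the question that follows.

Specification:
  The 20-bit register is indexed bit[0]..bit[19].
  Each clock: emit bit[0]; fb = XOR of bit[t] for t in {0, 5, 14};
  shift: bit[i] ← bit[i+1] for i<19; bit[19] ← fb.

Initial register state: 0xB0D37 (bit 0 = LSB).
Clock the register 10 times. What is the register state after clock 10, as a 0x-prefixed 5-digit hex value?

reg_0 = 0xB0D37
clock 1: out=1, reg = 0x5869B
clock 2: out=1, reg = 0xAC34D
clock 3: out=1, reg = 0x561A6
clock 4: out=0, reg = 0x2B0D3
clock 5: out=1, reg = 0x95869
clock 6: out=1, reg = 0xCAC34
clock 7: out=0, reg = 0xE561A
clock 8: out=0, reg = 0xF2B0D
clock 9: out=1, reg = 0xF9586
clock 10: out=0, reg = 0x7CAC3

0x7CAC3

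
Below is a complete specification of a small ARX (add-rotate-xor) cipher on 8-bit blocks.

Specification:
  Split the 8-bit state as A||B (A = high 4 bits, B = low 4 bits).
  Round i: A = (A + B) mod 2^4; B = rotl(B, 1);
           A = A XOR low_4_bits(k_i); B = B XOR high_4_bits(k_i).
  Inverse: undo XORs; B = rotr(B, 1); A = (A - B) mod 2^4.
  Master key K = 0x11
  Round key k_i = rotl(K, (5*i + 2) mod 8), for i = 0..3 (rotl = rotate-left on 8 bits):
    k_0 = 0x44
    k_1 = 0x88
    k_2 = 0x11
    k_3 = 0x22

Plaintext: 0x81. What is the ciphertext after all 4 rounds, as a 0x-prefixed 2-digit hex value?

s_0 = plaintext = 0x81
s_1 = Round(s_0, k_0) = 0xD6
s_2 = Round(s_1, k_1) = 0xB4
s_3 = Round(s_2, k_2) = 0xE9
s_4 = Round(s_3, k_3) = 0x51

0x51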